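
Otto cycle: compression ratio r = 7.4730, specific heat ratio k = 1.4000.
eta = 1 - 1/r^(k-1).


r^(k-1) = 2.2356
eta = 1 - 1/2.2356 = 0.5527 = 55.2697%

55.2697%


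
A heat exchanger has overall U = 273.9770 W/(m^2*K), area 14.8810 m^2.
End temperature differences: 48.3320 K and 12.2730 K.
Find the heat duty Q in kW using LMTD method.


LMTD = 26.3071 K
Q = 273.9770 * 14.8810 * 26.3071 = 107255.6005 W = 107.2556 kW

107.2556 kW


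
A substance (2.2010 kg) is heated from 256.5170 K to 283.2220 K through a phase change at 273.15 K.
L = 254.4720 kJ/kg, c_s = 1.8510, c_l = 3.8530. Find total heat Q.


Q1 (sensible, solid) = 2.2010 * 1.8510 * 16.6330 = 67.7637 kJ
Q2 (latent) = 2.2010 * 254.4720 = 560.0929 kJ
Q3 (sensible, liquid) = 2.2010 * 3.8530 * 10.0720 = 85.4151 kJ
Q_total = 713.2717 kJ

713.2717 kJ


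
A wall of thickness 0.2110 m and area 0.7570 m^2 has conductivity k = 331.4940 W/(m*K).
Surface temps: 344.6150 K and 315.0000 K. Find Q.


dT = 29.6150 K
Q = 331.4940 * 0.7570 * 29.6150 / 0.2110 = 35220.9311 W

35220.9311 W


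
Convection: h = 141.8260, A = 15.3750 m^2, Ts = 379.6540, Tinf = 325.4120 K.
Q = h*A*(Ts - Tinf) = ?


dT = 54.2420 K
Q = 141.8260 * 15.3750 * 54.2420 = 118278.7356 W

118278.7356 W


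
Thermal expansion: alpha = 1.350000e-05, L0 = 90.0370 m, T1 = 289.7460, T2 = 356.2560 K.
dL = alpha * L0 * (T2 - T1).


dT = 66.5100 K
dL = 1.350000e-05 * 90.0370 * 66.5100 = 0.080843 m
L_final = 90.117843 m

dL = 0.080843 m


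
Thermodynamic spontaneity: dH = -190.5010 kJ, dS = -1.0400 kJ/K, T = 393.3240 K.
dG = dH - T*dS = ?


T*dS = 393.3240 * -1.0400 = -409.0570 kJ
dG = -190.5010 + 409.0570 = 218.5560 kJ (non-spontaneous)

dG = 218.5560 kJ, non-spontaneous


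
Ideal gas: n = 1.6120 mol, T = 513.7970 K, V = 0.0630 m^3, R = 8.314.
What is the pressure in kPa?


P = nRT/V = 1.6120 * 8.314 * 513.7970 / 0.0630
= 6885.9937 / 0.0630 = 109301.4875 Pa = 109.3015 kPa

109.3015 kPa


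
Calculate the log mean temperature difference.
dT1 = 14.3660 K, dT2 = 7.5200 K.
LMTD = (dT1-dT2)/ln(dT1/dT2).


dT1/dT2 = 1.9104
ln(dT1/dT2) = 0.6473
LMTD = 6.8460 / 0.6473 = 10.5763 K

10.5763 K


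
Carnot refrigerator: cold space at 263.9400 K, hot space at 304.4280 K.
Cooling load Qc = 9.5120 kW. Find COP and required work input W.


COP = 263.9400 / 40.4880 = 6.5190
W = 9.5120 / 6.5190 = 1.4591 kW

COP = 6.5190, W = 1.4591 kW


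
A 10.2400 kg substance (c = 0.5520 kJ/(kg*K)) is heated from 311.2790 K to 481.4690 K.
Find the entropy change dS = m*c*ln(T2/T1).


T2/T1 = 1.5467
ln(T2/T1) = 0.4362
dS = 10.2400 * 0.5520 * 0.4362 = 2.4653 kJ/K

2.4653 kJ/K


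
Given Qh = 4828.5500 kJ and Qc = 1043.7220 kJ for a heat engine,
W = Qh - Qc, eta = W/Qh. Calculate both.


W = 4828.5500 - 1043.7220 = 3784.8280 kJ
eta = 3784.8280 / 4828.5500 = 0.7838 = 78.3844%

W = 3784.8280 kJ, eta = 78.3844%


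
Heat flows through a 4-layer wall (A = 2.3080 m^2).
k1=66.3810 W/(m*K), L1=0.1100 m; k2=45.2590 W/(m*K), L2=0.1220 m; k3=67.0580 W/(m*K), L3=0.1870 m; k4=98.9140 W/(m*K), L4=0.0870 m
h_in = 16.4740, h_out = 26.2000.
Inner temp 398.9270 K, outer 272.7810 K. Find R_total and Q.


R_conv_in = 1/(16.4740*2.3080) = 0.0263
R_1 = 0.1100/(66.3810*2.3080) = 0.0007
R_2 = 0.1220/(45.2590*2.3080) = 0.0012
R_3 = 0.1870/(67.0580*2.3080) = 0.0012
R_4 = 0.0870/(98.9140*2.3080) = 0.0004
R_conv_out = 1/(26.2000*2.3080) = 0.0165
R_total = 0.0463 K/W
Q = 126.1460 / 0.0463 = 2723.7676 W

R_total = 0.0463 K/W, Q = 2723.7676 W


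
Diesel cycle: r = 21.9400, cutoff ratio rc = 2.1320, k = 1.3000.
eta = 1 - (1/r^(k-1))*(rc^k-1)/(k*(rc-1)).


r^(k-1) = 2.5256
rc^k = 2.6756
eta = 0.5492 = 54.9170%

54.9170%


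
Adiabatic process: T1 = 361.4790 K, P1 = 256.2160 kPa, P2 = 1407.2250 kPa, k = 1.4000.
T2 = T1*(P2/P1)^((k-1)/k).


(k-1)/k = 0.2857
(P2/P1)^exp = 1.6269
T2 = 361.4790 * 1.6269 = 588.0880 K

588.0880 K


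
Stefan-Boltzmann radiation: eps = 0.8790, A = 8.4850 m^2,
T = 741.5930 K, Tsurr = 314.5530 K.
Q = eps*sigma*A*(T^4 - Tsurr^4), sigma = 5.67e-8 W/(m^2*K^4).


T^4 = 3.0246e+11
Tsurr^4 = 9.7898e+09
Q = 0.8790 * 5.67e-8 * 8.4850 * 2.9267e+11 = 123764.6424 W

123764.6424 W


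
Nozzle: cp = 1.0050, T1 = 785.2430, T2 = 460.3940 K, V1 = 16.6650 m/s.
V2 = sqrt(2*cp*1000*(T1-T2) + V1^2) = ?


dT = 324.8490 K
2*cp*1000*dT = 652946.4900
V1^2 = 277.7222
V2 = sqrt(653224.2122) = 808.2229 m/s

808.2229 m/s


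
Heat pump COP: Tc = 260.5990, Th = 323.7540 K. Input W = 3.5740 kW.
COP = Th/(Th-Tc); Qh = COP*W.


COP = 323.7540 / 63.1550 = 5.1263
Qh = 5.1263 * 3.5740 = 18.3215 kW

COP = 5.1263, Qh = 18.3215 kW


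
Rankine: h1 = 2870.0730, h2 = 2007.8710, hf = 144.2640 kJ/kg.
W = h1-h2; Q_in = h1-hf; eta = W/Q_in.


W = 862.2020 kJ/kg
Q_in = 2725.8090 kJ/kg
eta = 0.3163 = 31.6310%

eta = 31.6310%


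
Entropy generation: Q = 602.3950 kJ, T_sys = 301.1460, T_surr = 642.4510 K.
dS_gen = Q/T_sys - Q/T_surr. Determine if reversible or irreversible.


dS_sys = 602.3950/301.1460 = 2.0003 kJ/K
dS_surr = -602.3950/642.4510 = -0.9377 kJ/K
dS_gen = 2.0003 - 0.9377 = 1.0627 kJ/K (irreversible)

dS_gen = 1.0627 kJ/K, irreversible


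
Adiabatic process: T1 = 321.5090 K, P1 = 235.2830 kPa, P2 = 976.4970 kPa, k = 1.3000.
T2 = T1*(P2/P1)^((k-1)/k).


(k-1)/k = 0.2308
(P2/P1)^exp = 1.3888
T2 = 321.5090 * 1.3888 = 446.5058 K

446.5058 K


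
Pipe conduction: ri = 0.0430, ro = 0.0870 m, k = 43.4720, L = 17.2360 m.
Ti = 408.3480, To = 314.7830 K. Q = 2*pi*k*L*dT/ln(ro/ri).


dT = 93.5650 K
ln(ro/ri) = 0.7047
Q = 2*pi*43.4720*17.2360*93.5650 / 0.7047 = 625072.2131 W

625072.2131 W


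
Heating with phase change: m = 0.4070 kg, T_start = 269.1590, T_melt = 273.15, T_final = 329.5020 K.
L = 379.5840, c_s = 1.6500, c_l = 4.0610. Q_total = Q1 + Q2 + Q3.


Q1 (sensible, solid) = 0.4070 * 1.6500 * 3.9910 = 2.6802 kJ
Q2 (latent) = 0.4070 * 379.5840 = 154.4907 kJ
Q3 (sensible, liquid) = 0.4070 * 4.0610 * 56.3520 = 93.1401 kJ
Q_total = 250.3110 kJ

250.3110 kJ


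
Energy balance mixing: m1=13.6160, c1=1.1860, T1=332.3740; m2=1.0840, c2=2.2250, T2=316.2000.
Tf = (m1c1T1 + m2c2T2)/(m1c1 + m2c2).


num = 6130.0096
den = 18.5605
Tf = 330.2722 K

330.2722 K


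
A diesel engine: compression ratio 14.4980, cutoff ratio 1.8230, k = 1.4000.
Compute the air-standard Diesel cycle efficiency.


r^(k-1) = 2.9142
rc^k = 2.3179
eta = 0.6075 = 60.7497%

60.7497%


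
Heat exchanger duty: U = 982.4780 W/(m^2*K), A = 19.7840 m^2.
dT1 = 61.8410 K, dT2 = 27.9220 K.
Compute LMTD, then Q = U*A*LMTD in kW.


LMTD = 42.6573 K
Q = 982.4780 * 19.7840 * 42.6573 = 829144.0797 W = 829.1441 kW

829.1441 kW


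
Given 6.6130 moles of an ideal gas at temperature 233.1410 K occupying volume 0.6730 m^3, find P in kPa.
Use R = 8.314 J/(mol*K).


P = nRT/V = 6.6130 * 8.314 * 233.1410 / 0.6730
= 12818.2046 / 0.6730 = 19046.3664 Pa = 19.0464 kPa

19.0464 kPa


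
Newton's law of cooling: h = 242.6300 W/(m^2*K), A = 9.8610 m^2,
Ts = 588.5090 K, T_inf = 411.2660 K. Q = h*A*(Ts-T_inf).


dT = 177.2430 K
Q = 242.6300 * 9.8610 * 177.2430 = 424067.0697 W

424067.0697 W


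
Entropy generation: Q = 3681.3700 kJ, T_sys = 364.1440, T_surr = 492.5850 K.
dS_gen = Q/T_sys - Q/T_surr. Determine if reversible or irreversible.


dS_sys = 3681.3700/364.1440 = 10.1097 kJ/K
dS_surr = -3681.3700/492.5850 = -7.4736 kJ/K
dS_gen = 10.1097 - 7.4736 = 2.6361 kJ/K (irreversible)

dS_gen = 2.6361 kJ/K, irreversible


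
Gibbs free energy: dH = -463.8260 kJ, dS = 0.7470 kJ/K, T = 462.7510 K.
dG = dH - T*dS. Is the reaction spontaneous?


T*dS = 462.7510 * 0.7470 = 345.6750 kJ
dG = -463.8260 - 345.6750 = -809.5010 kJ (spontaneous)

dG = -809.5010 kJ, spontaneous


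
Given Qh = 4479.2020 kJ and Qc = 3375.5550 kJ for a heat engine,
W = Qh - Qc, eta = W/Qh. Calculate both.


W = 4479.2020 - 3375.5550 = 1103.6470 kJ
eta = 1103.6470 / 4479.2020 = 0.2464 = 24.6394%

W = 1103.6470 kJ, eta = 24.6394%


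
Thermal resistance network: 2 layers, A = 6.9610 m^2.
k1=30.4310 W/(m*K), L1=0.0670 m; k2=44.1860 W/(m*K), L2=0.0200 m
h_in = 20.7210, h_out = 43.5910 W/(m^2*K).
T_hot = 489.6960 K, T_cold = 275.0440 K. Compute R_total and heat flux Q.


R_conv_in = 1/(20.7210*6.9610) = 0.0069
R_1 = 0.0670/(30.4310*6.9610) = 0.0003
R_2 = 0.0200/(44.1860*6.9610) = 6.5024e-05
R_conv_out = 1/(43.5910*6.9610) = 0.0033
R_total = 0.0106 K/W
Q = 214.6520 / 0.0106 = 20231.4154 W

R_total = 0.0106 K/W, Q = 20231.4154 W


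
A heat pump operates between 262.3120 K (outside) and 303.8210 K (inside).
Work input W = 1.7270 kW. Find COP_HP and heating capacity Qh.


COP = 303.8210 / 41.5090 = 7.3194
Qh = 7.3194 * 1.7270 = 12.6406 kW

COP = 7.3194, Qh = 12.6406 kW


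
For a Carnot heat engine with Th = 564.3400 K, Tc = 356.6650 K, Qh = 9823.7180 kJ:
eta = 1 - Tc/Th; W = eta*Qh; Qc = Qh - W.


eta = 1 - 356.6650/564.3400 = 0.3680
W = 0.3680 * 9823.7180 = 3615.0913 kJ
Qc = 9823.7180 - 3615.0913 = 6208.6267 kJ

eta = 36.7996%, W = 3615.0913 kJ, Qc = 6208.6267 kJ


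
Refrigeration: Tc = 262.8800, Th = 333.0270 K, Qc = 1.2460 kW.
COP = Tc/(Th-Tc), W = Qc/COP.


COP = 262.8800 / 70.1470 = 3.7476
W = 1.2460 / 3.7476 = 0.3325 kW

COP = 3.7476, W = 0.3325 kW


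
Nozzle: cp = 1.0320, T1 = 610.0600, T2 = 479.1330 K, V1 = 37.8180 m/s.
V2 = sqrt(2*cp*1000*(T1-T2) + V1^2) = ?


dT = 130.9270 K
2*cp*1000*dT = 270233.3280
V1^2 = 1430.2011
V2 = sqrt(271663.5291) = 521.2135 m/s

521.2135 m/s


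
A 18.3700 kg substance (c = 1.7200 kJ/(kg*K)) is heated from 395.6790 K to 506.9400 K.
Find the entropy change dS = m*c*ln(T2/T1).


T2/T1 = 1.2812
ln(T2/T1) = 0.2478
dS = 18.3700 * 1.7200 * 0.2478 = 7.8293 kJ/K

7.8293 kJ/K


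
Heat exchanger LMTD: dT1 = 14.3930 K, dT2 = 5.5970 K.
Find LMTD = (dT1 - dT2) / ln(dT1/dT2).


dT1/dT2 = 2.5716
ln(dT1/dT2) = 0.9445
LMTD = 8.7960 / 0.9445 = 9.3128 K

9.3128 K


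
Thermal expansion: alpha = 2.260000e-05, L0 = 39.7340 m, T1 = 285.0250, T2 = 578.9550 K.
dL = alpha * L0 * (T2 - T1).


dT = 293.9300 K
dL = 2.260000e-05 * 39.7340 * 293.9300 = 0.263946 m
L_final = 39.997946 m

dL = 0.263946 m


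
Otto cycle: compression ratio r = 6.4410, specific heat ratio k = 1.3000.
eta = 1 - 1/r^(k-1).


r^(k-1) = 1.7486
eta = 1 - 1/1.7486 = 0.4281 = 42.8108%

42.8108%


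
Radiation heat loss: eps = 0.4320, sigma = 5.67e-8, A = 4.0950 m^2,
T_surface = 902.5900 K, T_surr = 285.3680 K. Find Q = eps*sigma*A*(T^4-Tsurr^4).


T^4 = 6.6369e+11
Tsurr^4 = 6.6316e+09
Q = 0.4320 * 5.67e-8 * 4.0950 * 6.5705e+11 = 65905.4636 W

65905.4636 W


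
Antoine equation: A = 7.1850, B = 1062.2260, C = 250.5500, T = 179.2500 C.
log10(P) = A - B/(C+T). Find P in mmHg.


C+T = 429.8000
B/(C+T) = 2.4714
log10(P) = 7.1850 - 2.4714 = 4.7136
P = 10^4.7136 = 51707.9677 mmHg

51707.9677 mmHg


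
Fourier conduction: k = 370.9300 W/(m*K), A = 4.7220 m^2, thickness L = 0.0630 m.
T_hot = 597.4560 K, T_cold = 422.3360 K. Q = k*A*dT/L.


dT = 175.1200 K
Q = 370.9300 * 4.7220 * 175.1200 / 0.0630 = 4868701.4171 W

4868701.4171 W


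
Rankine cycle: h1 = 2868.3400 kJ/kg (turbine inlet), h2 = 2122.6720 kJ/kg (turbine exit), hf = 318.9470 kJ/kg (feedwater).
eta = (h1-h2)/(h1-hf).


W = 745.6680 kJ/kg
Q_in = 2549.3930 kJ/kg
eta = 0.2925 = 29.2488%

eta = 29.2488%


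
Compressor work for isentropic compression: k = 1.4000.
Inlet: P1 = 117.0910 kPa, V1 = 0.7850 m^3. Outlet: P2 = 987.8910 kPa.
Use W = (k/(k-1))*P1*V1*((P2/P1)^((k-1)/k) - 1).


(k-1)/k = 0.2857
(P2/P1)^exp = 1.8392
W = 3.5000 * 117.0910 * 0.7850 * (1.8392 - 1) = 269.9708 kJ

269.9708 kJ


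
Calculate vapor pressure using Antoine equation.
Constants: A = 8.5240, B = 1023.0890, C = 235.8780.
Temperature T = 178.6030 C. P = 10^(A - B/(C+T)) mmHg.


C+T = 414.4810
B/(C+T) = 2.4684
log10(P) = 8.5240 - 2.4684 = 6.0556
P = 10^6.0556 = 1136680.3758 mmHg

1136680.3758 mmHg


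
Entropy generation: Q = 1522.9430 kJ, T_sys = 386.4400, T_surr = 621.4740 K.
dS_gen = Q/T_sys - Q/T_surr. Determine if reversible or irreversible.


dS_sys = 1522.9430/386.4400 = 3.9410 kJ/K
dS_surr = -1522.9430/621.4740 = -2.4505 kJ/K
dS_gen = 3.9410 - 2.4505 = 1.4904 kJ/K (irreversible)

dS_gen = 1.4904 kJ/K, irreversible


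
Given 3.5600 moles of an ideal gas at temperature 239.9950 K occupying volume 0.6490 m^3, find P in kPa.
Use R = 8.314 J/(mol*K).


P = nRT/V = 3.5600 * 8.314 * 239.9950 / 0.6490
= 7103.3336 / 0.6490 = 10945.0441 Pa = 10.9450 kPa

10.9450 kPa


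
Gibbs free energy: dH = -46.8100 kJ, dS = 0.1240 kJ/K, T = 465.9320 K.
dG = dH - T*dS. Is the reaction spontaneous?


T*dS = 465.9320 * 0.1240 = 57.7756 kJ
dG = -46.8100 - 57.7756 = -104.5856 kJ (spontaneous)

dG = -104.5856 kJ, spontaneous


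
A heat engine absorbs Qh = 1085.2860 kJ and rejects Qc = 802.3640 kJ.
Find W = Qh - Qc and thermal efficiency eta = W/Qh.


W = 1085.2860 - 802.3640 = 282.9220 kJ
eta = 282.9220 / 1085.2860 = 0.2607 = 26.0689%

W = 282.9220 kJ, eta = 26.0689%


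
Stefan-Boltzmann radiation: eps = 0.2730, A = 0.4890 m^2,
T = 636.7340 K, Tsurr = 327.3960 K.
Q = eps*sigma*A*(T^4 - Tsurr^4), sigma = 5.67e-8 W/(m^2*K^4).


T^4 = 1.6437e+11
Tsurr^4 = 1.1489e+10
Q = 0.2730 * 5.67e-8 * 0.4890 * 1.5288e+11 = 1157.2244 W

1157.2244 W


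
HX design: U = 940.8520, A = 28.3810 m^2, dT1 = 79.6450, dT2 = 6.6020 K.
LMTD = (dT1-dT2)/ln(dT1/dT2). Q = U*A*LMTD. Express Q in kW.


LMTD = 29.3321 K
Q = 940.8520 * 28.3810 * 29.3321 = 783235.2480 W = 783.2352 kW

783.2352 kW


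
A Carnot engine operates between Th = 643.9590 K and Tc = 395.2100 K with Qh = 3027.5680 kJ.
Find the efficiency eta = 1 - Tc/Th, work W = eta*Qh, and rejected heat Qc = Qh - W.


eta = 1 - 395.2100/643.9590 = 0.3863
W = 0.3863 * 3027.5680 = 1169.4914 kJ
Qc = 3027.5680 - 1169.4914 = 1858.0766 kJ

eta = 38.6281%, W = 1169.4914 kJ, Qc = 1858.0766 kJ


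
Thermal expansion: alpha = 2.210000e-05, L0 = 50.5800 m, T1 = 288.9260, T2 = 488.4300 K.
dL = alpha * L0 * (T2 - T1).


dT = 199.5040 K
dL = 2.210000e-05 * 50.5800 * 199.5040 = 0.223009 m
L_final = 50.803009 m

dL = 0.223009 m


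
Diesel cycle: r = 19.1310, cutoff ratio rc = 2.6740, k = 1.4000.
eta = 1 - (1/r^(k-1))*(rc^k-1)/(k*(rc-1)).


r^(k-1) = 3.2561
rc^k = 3.9630
eta = 0.6117 = 61.1711%

61.1711%


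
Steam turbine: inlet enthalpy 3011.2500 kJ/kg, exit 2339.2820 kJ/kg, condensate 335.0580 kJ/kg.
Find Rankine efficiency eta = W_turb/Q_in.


W = 671.9680 kJ/kg
Q_in = 2676.1920 kJ/kg
eta = 0.2511 = 25.1091%

eta = 25.1091%


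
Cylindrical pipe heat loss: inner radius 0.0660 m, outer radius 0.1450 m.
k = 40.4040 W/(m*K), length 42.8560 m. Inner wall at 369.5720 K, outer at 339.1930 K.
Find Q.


dT = 30.3790 K
ln(ro/ri) = 0.7871
Q = 2*pi*40.4040*42.8560*30.3790 / 0.7871 = 419924.3055 W

419924.3055 W


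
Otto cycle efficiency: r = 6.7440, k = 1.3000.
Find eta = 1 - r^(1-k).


r^(k-1) = 1.7729
eta = 1 - 1/1.7729 = 0.4359 = 43.5941%

43.5941%


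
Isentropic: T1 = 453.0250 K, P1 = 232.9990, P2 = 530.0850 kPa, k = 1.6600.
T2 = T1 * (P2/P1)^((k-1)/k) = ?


(k-1)/k = 0.3976
(P2/P1)^exp = 1.3866
T2 = 453.0250 * 1.3866 = 628.1430 K

628.1430 K


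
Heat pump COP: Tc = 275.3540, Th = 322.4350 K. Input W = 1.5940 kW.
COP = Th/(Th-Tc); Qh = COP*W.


COP = 322.4350 / 47.0810 = 6.8485
Qh = 6.8485 * 1.5940 = 10.9165 kW

COP = 6.8485, Qh = 10.9165 kW


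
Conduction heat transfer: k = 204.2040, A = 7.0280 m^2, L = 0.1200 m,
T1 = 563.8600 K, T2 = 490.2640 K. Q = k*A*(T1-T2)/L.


dT = 73.5960 K
Q = 204.2040 * 7.0280 * 73.5960 / 0.1200 = 880174.8652 W

880174.8652 W


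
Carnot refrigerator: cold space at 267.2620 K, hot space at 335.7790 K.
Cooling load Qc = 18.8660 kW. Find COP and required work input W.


COP = 267.2620 / 68.5170 = 3.9007
W = 18.8660 / 3.9007 = 4.8366 kW

COP = 3.9007, W = 4.8366 kW


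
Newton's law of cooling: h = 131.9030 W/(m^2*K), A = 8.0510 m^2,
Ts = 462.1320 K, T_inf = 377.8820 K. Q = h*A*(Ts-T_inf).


dT = 84.2500 K
Q = 131.9030 * 8.0510 * 84.2500 = 89469.3762 W

89469.3762 W


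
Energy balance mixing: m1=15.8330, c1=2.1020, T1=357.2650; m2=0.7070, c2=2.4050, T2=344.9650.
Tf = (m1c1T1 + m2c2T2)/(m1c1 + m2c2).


num = 12476.6804
den = 34.9813
Tf = 356.6671 K

356.6671 K


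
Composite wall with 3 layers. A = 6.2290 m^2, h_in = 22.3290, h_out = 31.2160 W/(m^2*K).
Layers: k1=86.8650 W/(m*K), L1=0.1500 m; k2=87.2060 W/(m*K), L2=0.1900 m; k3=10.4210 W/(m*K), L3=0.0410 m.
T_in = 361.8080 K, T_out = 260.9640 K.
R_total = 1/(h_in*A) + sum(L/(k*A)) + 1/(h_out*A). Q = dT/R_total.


R_conv_in = 1/(22.3290*6.2290) = 0.0072
R_1 = 0.1500/(86.8650*6.2290) = 0.0003
R_2 = 0.1900/(87.2060*6.2290) = 0.0003
R_3 = 0.0410/(10.4210*6.2290) = 0.0006
R_conv_out = 1/(31.2160*6.2290) = 0.0051
R_total = 0.0136 K/W
Q = 100.8440 / 0.0136 = 7419.8003 W

R_total = 0.0136 K/W, Q = 7419.8003 W


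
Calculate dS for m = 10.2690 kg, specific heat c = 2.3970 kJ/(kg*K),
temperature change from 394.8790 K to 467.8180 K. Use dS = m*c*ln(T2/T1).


T2/T1 = 1.1847
ln(T2/T1) = 0.1695
dS = 10.2690 * 2.3970 * 0.1695 = 4.1722 kJ/K

4.1722 kJ/K


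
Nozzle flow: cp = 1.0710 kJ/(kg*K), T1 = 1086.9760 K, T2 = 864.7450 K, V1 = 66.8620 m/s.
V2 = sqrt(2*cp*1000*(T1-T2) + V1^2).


dT = 222.2310 K
2*cp*1000*dT = 476018.8020
V1^2 = 4470.5270
V2 = sqrt(480489.3290) = 693.1734 m/s

693.1734 m/s


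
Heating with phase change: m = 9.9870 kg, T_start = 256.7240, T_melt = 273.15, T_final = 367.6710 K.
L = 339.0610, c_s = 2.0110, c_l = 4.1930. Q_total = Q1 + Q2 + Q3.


Q1 (sensible, solid) = 9.9870 * 2.0110 * 16.4260 = 329.8974 kJ
Q2 (latent) = 9.9870 * 339.0610 = 3386.2022 kJ
Q3 (sensible, liquid) = 9.9870 * 4.1930 * 94.5210 = 3958.1133 kJ
Q_total = 7674.2129 kJ

7674.2129 kJ


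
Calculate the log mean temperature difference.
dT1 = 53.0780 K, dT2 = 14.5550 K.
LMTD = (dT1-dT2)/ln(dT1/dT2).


dT1/dT2 = 3.6467
ln(dT1/dT2) = 1.2938
LMTD = 38.5230 / 1.2938 = 29.7744 K

29.7744 K


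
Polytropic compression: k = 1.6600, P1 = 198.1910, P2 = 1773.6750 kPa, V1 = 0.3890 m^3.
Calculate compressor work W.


(k-1)/k = 0.3976
(P2/P1)^exp = 2.3901
W = 2.5152 * 198.1910 * 0.3890 * (2.3901 - 1) = 269.5597 kJ

269.5597 kJ


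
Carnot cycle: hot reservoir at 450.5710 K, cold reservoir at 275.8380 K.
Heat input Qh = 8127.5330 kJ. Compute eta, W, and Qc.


eta = 1 - 275.8380/450.5710 = 0.3878
W = 0.3878 * 8127.5330 = 3151.8855 kJ
Qc = 8127.5330 - 3151.8855 = 4975.6475 kJ

eta = 38.7803%, W = 3151.8855 kJ, Qc = 4975.6475 kJ


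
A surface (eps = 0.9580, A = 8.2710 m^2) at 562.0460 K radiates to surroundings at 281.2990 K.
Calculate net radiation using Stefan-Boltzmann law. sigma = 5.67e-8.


T^4 = 9.9790e+10
Tsurr^4 = 6.2614e+09
Q = 0.9580 * 5.67e-8 * 8.2710 * 9.3529e+10 = 42019.5489 W

42019.5489 W


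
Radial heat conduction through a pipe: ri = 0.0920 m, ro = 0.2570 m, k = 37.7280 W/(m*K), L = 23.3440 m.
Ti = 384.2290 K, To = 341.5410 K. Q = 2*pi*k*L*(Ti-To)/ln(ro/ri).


dT = 42.6880 K
ln(ro/ri) = 1.0273
Q = 2*pi*37.7280*23.3440*42.6880 / 1.0273 = 229949.6364 W

229949.6364 W


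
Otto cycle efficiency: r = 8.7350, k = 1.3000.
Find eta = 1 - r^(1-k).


r^(k-1) = 1.9159
eta = 1 - 1/1.9159 = 0.4781 = 47.8059%

47.8059%


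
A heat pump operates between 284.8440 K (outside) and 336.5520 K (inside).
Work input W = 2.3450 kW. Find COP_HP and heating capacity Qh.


COP = 336.5520 / 51.7080 = 6.5087
Qh = 6.5087 * 2.3450 = 15.2629 kW

COP = 6.5087, Qh = 15.2629 kW


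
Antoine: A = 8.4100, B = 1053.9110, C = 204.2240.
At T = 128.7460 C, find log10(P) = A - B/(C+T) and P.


C+T = 332.9700
B/(C+T) = 3.1652
log10(P) = 8.4100 - 3.1652 = 5.2448
P = 10^5.2448 = 175718.2828 mmHg

175718.2828 mmHg


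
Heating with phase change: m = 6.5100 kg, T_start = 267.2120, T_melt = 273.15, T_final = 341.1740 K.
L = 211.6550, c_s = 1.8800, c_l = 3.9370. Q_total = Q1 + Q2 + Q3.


Q1 (sensible, solid) = 6.5100 * 1.8800 * 5.9380 = 72.6740 kJ
Q2 (latent) = 6.5100 * 211.6550 = 1377.8740 kJ
Q3 (sensible, liquid) = 6.5100 * 3.9370 * 68.0240 = 1743.4463 kJ
Q_total = 3193.9943 kJ

3193.9943 kJ


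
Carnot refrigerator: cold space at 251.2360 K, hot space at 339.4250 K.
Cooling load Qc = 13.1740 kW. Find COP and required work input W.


COP = 251.2360 / 88.1890 = 2.8488
W = 13.1740 / 2.8488 = 4.6243 kW

COP = 2.8488, W = 4.6243 kW


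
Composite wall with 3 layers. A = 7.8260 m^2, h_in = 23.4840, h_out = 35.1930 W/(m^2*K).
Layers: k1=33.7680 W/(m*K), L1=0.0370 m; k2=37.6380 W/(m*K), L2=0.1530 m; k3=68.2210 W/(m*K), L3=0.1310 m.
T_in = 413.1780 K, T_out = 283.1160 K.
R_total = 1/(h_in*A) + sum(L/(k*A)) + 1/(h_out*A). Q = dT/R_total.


R_conv_in = 1/(23.4840*7.8260) = 0.0054
R_1 = 0.0370/(33.7680*7.8260) = 0.0001
R_2 = 0.1530/(37.6380*7.8260) = 0.0005
R_3 = 0.1310/(68.2210*7.8260) = 0.0002
R_conv_out = 1/(35.1930*7.8260) = 0.0036
R_total = 0.0100 K/W
Q = 130.0620 / 0.0100 = 13036.5329 W

R_total = 0.0100 K/W, Q = 13036.5329 W


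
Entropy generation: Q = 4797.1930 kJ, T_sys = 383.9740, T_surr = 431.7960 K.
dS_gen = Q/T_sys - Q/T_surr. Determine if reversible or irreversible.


dS_sys = 4797.1930/383.9740 = 12.4935 kJ/K
dS_surr = -4797.1930/431.7960 = -11.1099 kJ/K
dS_gen = 12.4935 - 11.1099 = 1.3837 kJ/K (irreversible)

dS_gen = 1.3837 kJ/K, irreversible


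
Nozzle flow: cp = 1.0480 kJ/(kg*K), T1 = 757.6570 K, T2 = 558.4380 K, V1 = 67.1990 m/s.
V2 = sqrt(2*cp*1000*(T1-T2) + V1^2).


dT = 199.2190 K
2*cp*1000*dT = 417563.0240
V1^2 = 4515.7056
V2 = sqrt(422078.7296) = 649.6759 m/s

649.6759 m/s


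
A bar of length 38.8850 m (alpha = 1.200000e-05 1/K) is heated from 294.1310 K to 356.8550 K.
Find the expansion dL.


dT = 62.7240 K
dL = 1.200000e-05 * 38.8850 * 62.7240 = 0.029268 m
L_final = 38.914268 m

dL = 0.029268 m


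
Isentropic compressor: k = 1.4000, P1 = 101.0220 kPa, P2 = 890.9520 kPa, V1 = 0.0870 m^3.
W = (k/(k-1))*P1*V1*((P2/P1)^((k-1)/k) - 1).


(k-1)/k = 0.2857
(P2/P1)^exp = 1.8626
W = 3.5000 * 101.0220 * 0.0870 * (1.8626 - 1) = 26.5354 kJ

26.5354 kJ


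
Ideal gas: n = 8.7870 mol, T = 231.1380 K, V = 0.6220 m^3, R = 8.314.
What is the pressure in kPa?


P = nRT/V = 8.7870 * 8.314 * 231.1380 / 0.6220
= 16885.8139 / 0.6220 = 27147.6107 Pa = 27.1476 kPa

27.1476 kPa


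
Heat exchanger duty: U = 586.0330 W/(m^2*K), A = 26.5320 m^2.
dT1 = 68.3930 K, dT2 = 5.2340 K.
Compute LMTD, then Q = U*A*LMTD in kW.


LMTD = 24.5746 K
Q = 586.0330 * 26.5320 * 24.5746 = 382101.0086 W = 382.1010 kW

382.1010 kW


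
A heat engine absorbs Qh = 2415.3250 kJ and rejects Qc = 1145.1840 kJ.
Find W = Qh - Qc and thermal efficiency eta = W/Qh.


W = 2415.3250 - 1145.1840 = 1270.1410 kJ
eta = 1270.1410 / 2415.3250 = 0.5259 = 52.5868%

W = 1270.1410 kJ, eta = 52.5868%


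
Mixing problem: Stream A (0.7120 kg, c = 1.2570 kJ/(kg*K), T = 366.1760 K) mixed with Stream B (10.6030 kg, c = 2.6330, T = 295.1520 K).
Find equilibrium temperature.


num = 8567.6864
den = 28.8127
Tf = 297.3582 K

297.3582 K


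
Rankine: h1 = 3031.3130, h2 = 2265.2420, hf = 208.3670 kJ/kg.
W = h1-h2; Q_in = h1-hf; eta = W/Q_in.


W = 766.0710 kJ/kg
Q_in = 2822.9460 kJ/kg
eta = 0.2714 = 27.1373%

eta = 27.1373%


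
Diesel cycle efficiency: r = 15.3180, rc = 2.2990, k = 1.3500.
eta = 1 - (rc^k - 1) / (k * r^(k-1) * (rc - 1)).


r^(k-1) = 2.5991
rc^k = 3.0766
eta = 0.5444 = 54.4384%

54.4384%


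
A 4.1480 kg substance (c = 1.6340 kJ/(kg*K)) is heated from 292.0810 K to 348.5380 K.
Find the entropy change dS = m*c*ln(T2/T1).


T2/T1 = 1.1933
ln(T2/T1) = 0.1767
dS = 4.1480 * 1.6340 * 0.1767 = 1.1978 kJ/K

1.1978 kJ/K


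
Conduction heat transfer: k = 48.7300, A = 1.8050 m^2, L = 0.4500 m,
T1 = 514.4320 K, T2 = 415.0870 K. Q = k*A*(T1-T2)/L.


dT = 99.3450 K
Q = 48.7300 * 1.8050 * 99.3450 / 0.4500 = 19418.1172 W

19418.1172 W


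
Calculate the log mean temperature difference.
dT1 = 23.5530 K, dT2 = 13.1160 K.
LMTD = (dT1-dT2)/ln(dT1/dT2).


dT1/dT2 = 1.7957
ln(dT1/dT2) = 0.5854
LMTD = 10.4370 / 0.5854 = 17.8282 K

17.8282 K


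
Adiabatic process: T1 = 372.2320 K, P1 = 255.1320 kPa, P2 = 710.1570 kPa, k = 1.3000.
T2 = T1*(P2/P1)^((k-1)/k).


(k-1)/k = 0.2308
(P2/P1)^exp = 1.2665
T2 = 372.2320 * 1.2665 = 471.4235 K

471.4235 K


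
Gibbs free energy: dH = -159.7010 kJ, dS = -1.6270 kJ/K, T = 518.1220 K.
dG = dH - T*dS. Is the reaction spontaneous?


T*dS = 518.1220 * -1.6270 = -842.9845 kJ
dG = -159.7010 + 842.9845 = 683.2835 kJ (non-spontaneous)

dG = 683.2835 kJ, non-spontaneous


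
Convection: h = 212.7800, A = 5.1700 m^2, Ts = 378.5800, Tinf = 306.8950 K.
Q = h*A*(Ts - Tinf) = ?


dT = 71.6850 K
Q = 212.7800 * 5.1700 * 71.6850 = 78858.7043 W

78858.7043 W


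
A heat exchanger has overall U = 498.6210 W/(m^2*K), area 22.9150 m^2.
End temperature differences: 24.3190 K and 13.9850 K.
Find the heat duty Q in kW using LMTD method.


LMTD = 18.6780 K
Q = 498.6210 * 22.9150 * 18.6780 = 213412.4308 W = 213.4124 kW

213.4124 kW


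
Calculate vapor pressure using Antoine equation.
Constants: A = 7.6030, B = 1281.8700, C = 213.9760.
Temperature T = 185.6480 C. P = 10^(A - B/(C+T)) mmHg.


C+T = 399.6240
B/(C+T) = 3.2077
log10(P) = 7.6030 - 3.2077 = 4.3953
P = 10^4.3953 = 24849.0489 mmHg

24849.0489 mmHg


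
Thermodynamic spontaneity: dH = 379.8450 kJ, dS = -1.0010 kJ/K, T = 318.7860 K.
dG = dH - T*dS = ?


T*dS = 318.7860 * -1.0010 = -319.1048 kJ
dG = 379.8450 + 319.1048 = 698.9498 kJ (non-spontaneous)

dG = 698.9498 kJ, non-spontaneous


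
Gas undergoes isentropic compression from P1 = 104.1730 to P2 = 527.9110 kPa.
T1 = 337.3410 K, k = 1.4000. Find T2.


(k-1)/k = 0.2857
(P2/P1)^exp = 1.5899
T2 = 337.3410 * 1.5899 = 536.3424 K

536.3424 K


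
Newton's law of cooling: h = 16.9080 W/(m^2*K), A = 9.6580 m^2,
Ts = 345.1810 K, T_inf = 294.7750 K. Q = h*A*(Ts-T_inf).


dT = 50.4060 K
Q = 16.9080 * 9.6580 * 50.4060 = 8231.1720 W

8231.1720 W


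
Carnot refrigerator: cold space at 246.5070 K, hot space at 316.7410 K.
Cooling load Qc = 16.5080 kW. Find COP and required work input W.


COP = 246.5070 / 70.2340 = 3.5098
W = 16.5080 / 3.5098 = 4.7034 kW

COP = 3.5098, W = 4.7034 kW


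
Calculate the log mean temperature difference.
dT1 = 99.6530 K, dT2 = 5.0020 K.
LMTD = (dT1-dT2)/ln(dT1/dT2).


dT1/dT2 = 19.9226
ln(dT1/dT2) = 2.9919
LMTD = 94.6510 / 2.9919 = 31.6362 K

31.6362 K


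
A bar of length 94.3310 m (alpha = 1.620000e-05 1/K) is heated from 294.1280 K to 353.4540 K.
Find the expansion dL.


dT = 59.3260 K
dL = 1.620000e-05 * 94.3310 * 59.3260 = 0.090660 m
L_final = 94.421660 m

dL = 0.090660 m


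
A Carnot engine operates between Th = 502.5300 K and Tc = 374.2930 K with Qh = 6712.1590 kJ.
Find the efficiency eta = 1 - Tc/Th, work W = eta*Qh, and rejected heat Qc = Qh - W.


eta = 1 - 374.2930/502.5300 = 0.2552
W = 0.2552 * 6712.1590 = 1712.8274 kJ
Qc = 6712.1590 - 1712.8274 = 4999.3316 kJ

eta = 25.5183%, W = 1712.8274 kJ, Qc = 4999.3316 kJ


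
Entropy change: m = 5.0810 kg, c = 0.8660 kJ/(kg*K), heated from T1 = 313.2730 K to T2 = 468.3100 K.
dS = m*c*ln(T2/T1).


T2/T1 = 1.4949
ln(T2/T1) = 0.4021
dS = 5.0810 * 0.8660 * 0.4021 = 1.7691 kJ/K

1.7691 kJ/K


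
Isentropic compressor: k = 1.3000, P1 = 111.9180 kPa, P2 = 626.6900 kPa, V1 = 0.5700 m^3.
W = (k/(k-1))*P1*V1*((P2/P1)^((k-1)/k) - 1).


(k-1)/k = 0.2308
(P2/P1)^exp = 1.4882
W = 4.3333 * 111.9180 * 0.5700 * (1.4882 - 1) = 134.9467 kJ

134.9467 kJ


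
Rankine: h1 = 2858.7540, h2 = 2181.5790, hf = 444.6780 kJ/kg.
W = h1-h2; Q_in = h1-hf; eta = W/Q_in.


W = 677.1750 kJ/kg
Q_in = 2414.0760 kJ/kg
eta = 0.2805 = 28.0511%

eta = 28.0511%


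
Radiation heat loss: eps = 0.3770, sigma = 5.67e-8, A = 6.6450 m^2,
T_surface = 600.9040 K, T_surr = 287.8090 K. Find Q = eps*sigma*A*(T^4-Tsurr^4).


T^4 = 1.3038e+11
Tsurr^4 = 6.8615e+09
Q = 0.3770 * 5.67e-8 * 6.6450 * 1.2352e+11 = 17545.3250 W

17545.3250 W


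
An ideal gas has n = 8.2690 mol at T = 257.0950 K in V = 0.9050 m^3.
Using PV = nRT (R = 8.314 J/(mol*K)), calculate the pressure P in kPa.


P = nRT/V = 8.2690 * 8.314 * 257.0950 / 0.9050
= 17674.8869 / 0.9050 = 19530.2617 Pa = 19.5303 kPa

19.5303 kPa


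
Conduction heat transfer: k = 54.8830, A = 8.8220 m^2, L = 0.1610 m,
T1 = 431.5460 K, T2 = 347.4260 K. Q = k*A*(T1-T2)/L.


dT = 84.1200 K
Q = 54.8830 * 8.8220 * 84.1200 / 0.1610 = 252975.3958 W

252975.3958 W


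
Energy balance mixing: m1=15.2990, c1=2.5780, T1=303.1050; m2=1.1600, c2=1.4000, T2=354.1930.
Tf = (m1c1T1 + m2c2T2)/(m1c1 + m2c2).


num = 12529.9198
den = 41.0648
Tf = 305.1254 K

305.1254 K


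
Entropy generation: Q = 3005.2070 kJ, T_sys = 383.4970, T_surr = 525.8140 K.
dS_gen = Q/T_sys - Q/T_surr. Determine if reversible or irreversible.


dS_sys = 3005.2070/383.4970 = 7.8363 kJ/K
dS_surr = -3005.2070/525.8140 = -5.7153 kJ/K
dS_gen = 7.8363 - 5.7153 = 2.1210 kJ/K (irreversible)

dS_gen = 2.1210 kJ/K, irreversible


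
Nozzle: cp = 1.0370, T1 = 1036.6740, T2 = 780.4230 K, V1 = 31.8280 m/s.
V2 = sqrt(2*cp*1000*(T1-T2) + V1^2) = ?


dT = 256.2510 K
2*cp*1000*dT = 531464.5740
V1^2 = 1013.0216
V2 = sqrt(532477.5956) = 729.7106 m/s

729.7106 m/s


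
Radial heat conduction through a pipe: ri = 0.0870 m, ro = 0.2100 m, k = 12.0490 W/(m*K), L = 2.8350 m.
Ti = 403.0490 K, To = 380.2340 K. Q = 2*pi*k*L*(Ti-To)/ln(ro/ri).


dT = 22.8150 K
ln(ro/ri) = 0.8812
Q = 2*pi*12.0490*2.8350*22.8150 / 0.8812 = 5556.8697 W

5556.8697 W


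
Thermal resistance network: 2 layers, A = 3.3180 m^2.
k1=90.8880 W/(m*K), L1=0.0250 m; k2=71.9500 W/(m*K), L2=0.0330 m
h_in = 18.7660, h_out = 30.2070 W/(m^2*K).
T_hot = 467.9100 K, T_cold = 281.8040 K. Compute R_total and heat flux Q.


R_conv_in = 1/(18.7660*3.3180) = 0.0161
R_1 = 0.0250/(90.8880*3.3180) = 8.2900e-05
R_2 = 0.0330/(71.9500*3.3180) = 0.0001
R_conv_out = 1/(30.2070*3.3180) = 0.0100
R_total = 0.0263 K/W
Q = 186.1060 / 0.0263 = 7087.3937 W

R_total = 0.0263 K/W, Q = 7087.3937 W


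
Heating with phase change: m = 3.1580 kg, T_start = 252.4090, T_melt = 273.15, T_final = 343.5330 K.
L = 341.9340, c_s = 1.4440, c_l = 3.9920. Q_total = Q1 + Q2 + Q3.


Q1 (sensible, solid) = 3.1580 * 1.4440 * 20.7410 = 94.5821 kJ
Q2 (latent) = 3.1580 * 341.9340 = 1079.8276 kJ
Q3 (sensible, liquid) = 3.1580 * 3.9920 * 70.3830 = 887.2999 kJ
Q_total = 2061.7096 kJ

2061.7096 kJ


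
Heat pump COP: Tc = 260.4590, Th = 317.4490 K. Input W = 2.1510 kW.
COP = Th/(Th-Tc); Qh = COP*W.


COP = 317.4490 / 56.9900 = 5.5703
Qh = 5.5703 * 2.1510 = 11.9816 kW

COP = 5.5703, Qh = 11.9816 kW


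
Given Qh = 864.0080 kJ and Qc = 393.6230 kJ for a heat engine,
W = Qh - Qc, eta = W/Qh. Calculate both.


W = 864.0080 - 393.6230 = 470.3850 kJ
eta = 470.3850 / 864.0080 = 0.5444 = 54.4422%

W = 470.3850 kJ, eta = 54.4422%


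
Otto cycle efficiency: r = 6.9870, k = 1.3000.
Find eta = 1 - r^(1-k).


r^(k-1) = 1.7918
eta = 1 - 1/1.7918 = 0.4419 = 44.1899%

44.1899%


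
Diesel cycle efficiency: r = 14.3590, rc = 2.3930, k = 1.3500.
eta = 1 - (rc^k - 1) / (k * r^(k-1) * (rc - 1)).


r^(k-1) = 2.5409
rc^k = 3.2477
eta = 0.5296 = 52.9613%

52.9613%


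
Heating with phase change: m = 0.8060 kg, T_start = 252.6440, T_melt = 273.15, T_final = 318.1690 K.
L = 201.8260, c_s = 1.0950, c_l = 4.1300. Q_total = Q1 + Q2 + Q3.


Q1 (sensible, solid) = 0.8060 * 1.0950 * 20.5060 = 18.0980 kJ
Q2 (latent) = 0.8060 * 201.8260 = 162.6718 kJ
Q3 (sensible, liquid) = 0.8060 * 4.1300 * 45.0190 = 149.8583 kJ
Q_total = 330.6281 kJ

330.6281 kJ


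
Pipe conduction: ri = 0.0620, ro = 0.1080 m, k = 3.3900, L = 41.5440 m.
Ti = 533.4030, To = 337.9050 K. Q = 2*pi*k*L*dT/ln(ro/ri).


dT = 195.4980 K
ln(ro/ri) = 0.5550
Q = 2*pi*3.3900*41.5440*195.4980 / 0.5550 = 311702.0675 W

311702.0675 W


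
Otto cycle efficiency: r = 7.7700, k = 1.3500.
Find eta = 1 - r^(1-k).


r^(k-1) = 2.0495
eta = 1 - 1/2.0495 = 0.5121 = 51.2075%

51.2075%


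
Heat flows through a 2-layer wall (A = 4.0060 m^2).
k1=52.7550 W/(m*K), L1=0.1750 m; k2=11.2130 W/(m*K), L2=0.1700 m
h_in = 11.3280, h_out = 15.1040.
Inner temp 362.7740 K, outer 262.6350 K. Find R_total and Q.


R_conv_in = 1/(11.3280*4.0060) = 0.0220
R_1 = 0.1750/(52.7550*4.0060) = 0.0008
R_2 = 0.1700/(11.2130*4.0060) = 0.0038
R_conv_out = 1/(15.1040*4.0060) = 0.0165
R_total = 0.0432 K/W
Q = 100.1390 / 0.0432 = 2319.3263 W

R_total = 0.0432 K/W, Q = 2319.3263 W


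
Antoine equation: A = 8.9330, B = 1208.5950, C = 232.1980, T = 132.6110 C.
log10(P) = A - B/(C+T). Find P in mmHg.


C+T = 364.8090
B/(C+T) = 3.3130
log10(P) = 8.9330 - 3.3130 = 5.6200
P = 10^5.6200 = 416914.6869 mmHg

416914.6869 mmHg


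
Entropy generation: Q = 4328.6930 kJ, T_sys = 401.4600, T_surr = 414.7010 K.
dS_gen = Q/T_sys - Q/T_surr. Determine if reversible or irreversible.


dS_sys = 4328.6930/401.4600 = 10.7824 kJ/K
dS_surr = -4328.6930/414.7010 = -10.4381 kJ/K
dS_gen = 10.7824 - 10.4381 = 0.3443 kJ/K (irreversible)

dS_gen = 0.3443 kJ/K, irreversible


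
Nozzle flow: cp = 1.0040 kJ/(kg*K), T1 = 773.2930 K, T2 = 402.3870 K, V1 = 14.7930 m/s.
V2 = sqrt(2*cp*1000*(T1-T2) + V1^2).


dT = 370.9060 K
2*cp*1000*dT = 744779.2480
V1^2 = 218.8328
V2 = sqrt(744998.0808) = 863.1327 m/s

863.1327 m/s


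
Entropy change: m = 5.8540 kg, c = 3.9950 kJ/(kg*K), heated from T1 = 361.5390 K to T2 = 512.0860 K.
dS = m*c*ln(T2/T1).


T2/T1 = 1.4164
ln(T2/T1) = 0.3481
dS = 5.8540 * 3.9950 * 0.3481 = 8.1415 kJ/K

8.1415 kJ/K


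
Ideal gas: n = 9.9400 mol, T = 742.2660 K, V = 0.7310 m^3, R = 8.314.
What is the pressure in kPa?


P = nRT/V = 9.9400 * 8.314 * 742.2660 / 0.7310
= 61341.7233 / 0.7310 = 83914.8061 Pa = 83.9148 kPa

83.9148 kPa


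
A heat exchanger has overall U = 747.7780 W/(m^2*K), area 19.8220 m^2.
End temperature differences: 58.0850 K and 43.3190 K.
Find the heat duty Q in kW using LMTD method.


LMTD = 50.3416 K
Q = 747.7780 * 19.8220 * 50.3416 = 746185.9931 W = 746.1860 kW

746.1860 kW


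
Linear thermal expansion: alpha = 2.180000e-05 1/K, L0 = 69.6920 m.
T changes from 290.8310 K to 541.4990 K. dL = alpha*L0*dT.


dT = 250.6680 K
dL = 2.180000e-05 * 69.6920 * 250.6680 = 0.380836 m
L_final = 70.072836 m

dL = 0.380836 m


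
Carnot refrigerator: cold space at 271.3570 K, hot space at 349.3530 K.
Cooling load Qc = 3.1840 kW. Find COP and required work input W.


COP = 271.3570 / 77.9960 = 3.4791
W = 3.1840 / 3.4791 = 0.9152 kW

COP = 3.4791, W = 0.9152 kW


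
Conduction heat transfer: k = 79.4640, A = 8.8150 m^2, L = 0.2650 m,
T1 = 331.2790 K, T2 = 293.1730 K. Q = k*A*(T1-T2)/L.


dT = 38.1060 K
Q = 79.4640 * 8.8150 * 38.1060 / 0.2650 = 100725.6847 W

100725.6847 W


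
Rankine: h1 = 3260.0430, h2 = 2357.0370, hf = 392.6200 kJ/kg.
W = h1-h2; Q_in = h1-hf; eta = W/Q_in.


W = 903.0060 kJ/kg
Q_in = 2867.4230 kJ/kg
eta = 0.3149 = 31.4919%

eta = 31.4919%


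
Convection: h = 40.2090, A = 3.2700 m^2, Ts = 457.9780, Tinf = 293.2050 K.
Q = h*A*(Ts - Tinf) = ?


dT = 164.7730 K
Q = 40.2090 * 3.2700 * 164.7730 = 21664.9192 W

21664.9192 W


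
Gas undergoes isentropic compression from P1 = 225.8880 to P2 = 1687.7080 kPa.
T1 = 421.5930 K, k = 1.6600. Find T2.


(k-1)/k = 0.3976
(P2/P1)^exp = 2.2246
T2 = 421.5930 * 2.2246 = 937.8869 K

937.8869 K


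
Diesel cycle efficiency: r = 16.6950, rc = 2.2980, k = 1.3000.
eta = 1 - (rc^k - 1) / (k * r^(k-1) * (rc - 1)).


r^(k-1) = 2.3269
rc^k = 2.9495
eta = 0.5035 = 50.3477%

50.3477%


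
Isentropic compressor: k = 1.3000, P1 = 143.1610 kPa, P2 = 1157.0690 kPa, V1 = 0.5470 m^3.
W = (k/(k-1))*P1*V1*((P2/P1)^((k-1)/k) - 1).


(k-1)/k = 0.2308
(P2/P1)^exp = 1.6197
W = 4.3333 * 143.1610 * 0.5470 * (1.6197 - 1) = 210.2841 kJ

210.2841 kJ


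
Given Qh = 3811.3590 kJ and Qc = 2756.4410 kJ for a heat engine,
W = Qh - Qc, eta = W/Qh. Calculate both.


W = 3811.3590 - 2756.4410 = 1054.9180 kJ
eta = 1054.9180 / 3811.3590 = 0.2768 = 27.6783%

W = 1054.9180 kJ, eta = 27.6783%


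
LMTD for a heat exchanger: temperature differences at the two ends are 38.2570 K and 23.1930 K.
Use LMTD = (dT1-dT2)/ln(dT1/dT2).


dT1/dT2 = 1.6495
ln(dT1/dT2) = 0.5005
LMTD = 15.0640 / 0.5005 = 30.0993 K

30.0993 K


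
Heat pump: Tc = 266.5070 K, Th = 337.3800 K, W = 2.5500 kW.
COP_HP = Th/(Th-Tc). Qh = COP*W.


COP = 337.3800 / 70.8730 = 4.7603
Qh = 4.7603 * 2.5500 = 12.1389 kW

COP = 4.7603, Qh = 12.1389 kW


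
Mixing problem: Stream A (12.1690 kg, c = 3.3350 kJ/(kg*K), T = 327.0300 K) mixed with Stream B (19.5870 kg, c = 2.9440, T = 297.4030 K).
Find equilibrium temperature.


num = 30421.5443
den = 98.2477
Tf = 309.6412 K

309.6412 K


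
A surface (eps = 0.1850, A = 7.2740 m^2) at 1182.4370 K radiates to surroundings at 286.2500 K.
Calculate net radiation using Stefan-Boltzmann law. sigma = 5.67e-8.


T^4 = 1.9548e+12
Tsurr^4 = 6.7140e+09
Q = 0.1850 * 5.67e-8 * 7.2740 * 1.9481e+12 = 148643.5106 W

148643.5106 W


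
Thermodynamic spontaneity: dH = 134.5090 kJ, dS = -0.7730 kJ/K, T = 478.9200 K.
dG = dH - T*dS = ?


T*dS = 478.9200 * -0.7730 = -370.2052 kJ
dG = 134.5090 + 370.2052 = 504.7142 kJ (non-spontaneous)

dG = 504.7142 kJ, non-spontaneous


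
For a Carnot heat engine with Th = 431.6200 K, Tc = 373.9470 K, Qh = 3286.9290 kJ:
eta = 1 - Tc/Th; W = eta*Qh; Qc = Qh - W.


eta = 1 - 373.9470/431.6200 = 0.1336
W = 0.1336 * 3286.9290 = 439.1990 kJ
Qc = 3286.9290 - 439.1990 = 2847.7300 kJ

eta = 13.3620%, W = 439.1990 kJ, Qc = 2847.7300 kJ


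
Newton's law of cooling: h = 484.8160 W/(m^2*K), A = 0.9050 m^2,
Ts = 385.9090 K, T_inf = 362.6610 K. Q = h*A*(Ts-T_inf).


dT = 23.2480 K
Q = 484.8160 * 0.9050 * 23.2480 = 10200.2571 W

10200.2571 W


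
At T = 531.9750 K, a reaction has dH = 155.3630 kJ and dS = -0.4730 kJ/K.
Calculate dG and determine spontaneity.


T*dS = 531.9750 * -0.4730 = -251.6242 kJ
dG = 155.3630 + 251.6242 = 406.9872 kJ (non-spontaneous)

dG = 406.9872 kJ, non-spontaneous


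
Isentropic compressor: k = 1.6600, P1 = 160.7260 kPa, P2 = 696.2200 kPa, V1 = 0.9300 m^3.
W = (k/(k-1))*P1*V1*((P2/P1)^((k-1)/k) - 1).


(k-1)/k = 0.3976
(P2/P1)^exp = 1.7911
W = 2.5152 * 160.7260 * 0.9300 * (1.7911 - 1) = 297.4320 kJ

297.4320 kJ


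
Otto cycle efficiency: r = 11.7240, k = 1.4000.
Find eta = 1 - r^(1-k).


r^(k-1) = 2.6769
eta = 1 - 1/2.6769 = 0.6264 = 62.6432%

62.6432%


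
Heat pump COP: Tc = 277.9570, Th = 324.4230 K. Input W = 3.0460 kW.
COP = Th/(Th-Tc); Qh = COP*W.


COP = 324.4230 / 46.4660 = 6.9819
Qh = 6.9819 * 3.0460 = 21.2670 kW

COP = 6.9819, Qh = 21.2670 kW


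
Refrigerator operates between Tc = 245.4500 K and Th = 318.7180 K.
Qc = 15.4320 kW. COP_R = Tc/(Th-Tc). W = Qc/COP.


COP = 245.4500 / 73.2680 = 3.3500
W = 15.4320 / 3.3500 = 4.6065 kW

COP = 3.3500, W = 4.6065 kW


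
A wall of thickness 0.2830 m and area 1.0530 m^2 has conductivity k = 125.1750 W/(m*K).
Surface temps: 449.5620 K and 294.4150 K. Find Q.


dT = 155.1470 K
Q = 125.1750 * 1.0530 * 155.1470 / 0.2830 = 72260.8254 W

72260.8254 W


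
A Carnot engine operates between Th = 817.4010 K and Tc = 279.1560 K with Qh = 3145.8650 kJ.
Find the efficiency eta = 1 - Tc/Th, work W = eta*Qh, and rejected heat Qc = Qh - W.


eta = 1 - 279.1560/817.4010 = 0.6585
W = 0.6585 * 3145.8650 = 2071.4999 kJ
Qc = 3145.8650 - 2071.4999 = 1074.3651 kJ

eta = 65.8483%, W = 2071.4999 kJ, Qc = 1074.3651 kJ


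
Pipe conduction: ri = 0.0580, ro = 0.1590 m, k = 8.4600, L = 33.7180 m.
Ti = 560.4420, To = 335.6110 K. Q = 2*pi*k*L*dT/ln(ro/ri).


dT = 224.8310 K
ln(ro/ri) = 1.0085
Q = 2*pi*8.4600*33.7180*224.8310 / 1.0085 = 399584.8739 W

399584.8739 W


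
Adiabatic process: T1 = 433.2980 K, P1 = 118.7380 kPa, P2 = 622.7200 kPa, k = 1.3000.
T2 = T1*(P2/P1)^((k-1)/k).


(k-1)/k = 0.2308
(P2/P1)^exp = 1.4658
T2 = 433.2980 * 1.4658 = 635.1437 K

635.1437 K
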